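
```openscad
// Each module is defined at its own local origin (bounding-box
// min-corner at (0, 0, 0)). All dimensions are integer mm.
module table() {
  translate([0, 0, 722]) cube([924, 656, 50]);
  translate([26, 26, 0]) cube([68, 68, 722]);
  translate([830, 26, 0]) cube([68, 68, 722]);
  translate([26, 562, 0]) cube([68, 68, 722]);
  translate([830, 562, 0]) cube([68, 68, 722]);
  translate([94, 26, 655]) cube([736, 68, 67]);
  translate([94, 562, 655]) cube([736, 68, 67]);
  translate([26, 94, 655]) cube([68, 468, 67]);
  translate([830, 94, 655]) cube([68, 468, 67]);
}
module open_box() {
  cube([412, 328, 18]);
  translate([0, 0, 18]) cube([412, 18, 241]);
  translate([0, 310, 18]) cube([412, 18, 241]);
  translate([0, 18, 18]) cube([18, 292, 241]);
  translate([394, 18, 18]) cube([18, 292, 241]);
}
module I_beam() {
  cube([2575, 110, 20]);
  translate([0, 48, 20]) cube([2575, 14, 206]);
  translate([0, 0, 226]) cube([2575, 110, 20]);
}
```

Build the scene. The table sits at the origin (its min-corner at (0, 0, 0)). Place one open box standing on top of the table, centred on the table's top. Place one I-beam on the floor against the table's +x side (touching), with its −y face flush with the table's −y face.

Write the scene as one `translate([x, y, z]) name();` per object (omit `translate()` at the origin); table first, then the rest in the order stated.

table();
translate([256, 164, 772]) open_box();
translate([924, 0, 0]) I_beam();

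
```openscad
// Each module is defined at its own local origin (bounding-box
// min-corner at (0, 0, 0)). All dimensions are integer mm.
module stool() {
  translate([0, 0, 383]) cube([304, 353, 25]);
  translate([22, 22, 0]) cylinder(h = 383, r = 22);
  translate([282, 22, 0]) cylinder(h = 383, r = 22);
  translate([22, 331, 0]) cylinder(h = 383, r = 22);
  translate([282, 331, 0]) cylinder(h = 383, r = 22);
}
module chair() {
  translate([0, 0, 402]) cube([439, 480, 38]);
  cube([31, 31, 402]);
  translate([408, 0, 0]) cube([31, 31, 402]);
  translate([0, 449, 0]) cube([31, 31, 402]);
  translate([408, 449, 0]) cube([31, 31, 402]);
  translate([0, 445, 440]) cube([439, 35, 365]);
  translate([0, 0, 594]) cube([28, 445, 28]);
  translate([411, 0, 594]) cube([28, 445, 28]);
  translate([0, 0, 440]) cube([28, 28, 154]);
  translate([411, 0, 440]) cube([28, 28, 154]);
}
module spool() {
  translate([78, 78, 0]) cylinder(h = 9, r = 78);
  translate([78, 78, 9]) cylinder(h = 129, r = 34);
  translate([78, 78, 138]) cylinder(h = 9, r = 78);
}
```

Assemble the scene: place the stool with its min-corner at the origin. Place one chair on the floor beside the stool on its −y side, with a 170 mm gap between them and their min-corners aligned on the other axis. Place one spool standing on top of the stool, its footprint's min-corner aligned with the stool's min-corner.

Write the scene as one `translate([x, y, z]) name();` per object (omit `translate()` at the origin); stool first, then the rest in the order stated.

stool();
translate([0, -650, 0]) chair();
translate([0, 0, 408]) spool();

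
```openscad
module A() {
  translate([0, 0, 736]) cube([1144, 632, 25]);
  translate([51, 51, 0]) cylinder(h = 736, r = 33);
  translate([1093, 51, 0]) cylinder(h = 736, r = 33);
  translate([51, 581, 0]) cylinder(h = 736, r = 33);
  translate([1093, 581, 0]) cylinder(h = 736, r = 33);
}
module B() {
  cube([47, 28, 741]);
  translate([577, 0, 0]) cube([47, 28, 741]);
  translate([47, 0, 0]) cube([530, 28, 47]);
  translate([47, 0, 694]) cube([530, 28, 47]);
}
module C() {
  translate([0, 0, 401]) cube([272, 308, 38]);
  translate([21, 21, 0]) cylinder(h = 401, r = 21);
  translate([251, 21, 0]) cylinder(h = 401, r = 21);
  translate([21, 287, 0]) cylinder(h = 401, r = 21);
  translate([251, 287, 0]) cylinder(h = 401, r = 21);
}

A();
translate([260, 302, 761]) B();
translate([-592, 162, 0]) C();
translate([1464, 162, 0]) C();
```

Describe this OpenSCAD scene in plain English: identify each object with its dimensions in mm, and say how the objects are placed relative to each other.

A is a table with a 1144×632 mm rectangular top, 25 mm thick, top surface at z = 761 mm, supported by four round legs of 66 mm diameter, each leg's bounding box inset 18 mm from the nearest pair of top edges, running from the floor.

B is a rectangular picture frame lying in the x–z plane (depth along y). The opening is 530 mm wide (x) by 647 mm tall (z), surrounded by a border 47 mm wide on all four sides. The frame is 28 mm deep and is made of two full-height vertical stiles with two horizontal rails fitted between them.

C is a four-legged stool. The seat is 272×308 mm, 38 mm thick, top at z = 439 mm. It stands on four round legs, each 42 mm in diameter, from z = 0 to the seat underside, each leg's axis is inset half a diameter from the nearest pair of seat edges (so the leg's bounding box is flush with the corner).

The picture frame is on top of the table, centred. Two stools sit around the table at the −x, +x sides.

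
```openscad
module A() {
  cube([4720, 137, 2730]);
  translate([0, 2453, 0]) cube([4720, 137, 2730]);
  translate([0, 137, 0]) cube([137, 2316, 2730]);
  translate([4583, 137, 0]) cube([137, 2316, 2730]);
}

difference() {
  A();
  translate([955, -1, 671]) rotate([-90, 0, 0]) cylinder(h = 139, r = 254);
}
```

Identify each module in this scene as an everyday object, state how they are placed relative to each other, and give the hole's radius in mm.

A is a house frame. The house frame has a circular hole through its front wall. The hole's radius is 254 mm.

The subtracted cylinder has r = 254 mm.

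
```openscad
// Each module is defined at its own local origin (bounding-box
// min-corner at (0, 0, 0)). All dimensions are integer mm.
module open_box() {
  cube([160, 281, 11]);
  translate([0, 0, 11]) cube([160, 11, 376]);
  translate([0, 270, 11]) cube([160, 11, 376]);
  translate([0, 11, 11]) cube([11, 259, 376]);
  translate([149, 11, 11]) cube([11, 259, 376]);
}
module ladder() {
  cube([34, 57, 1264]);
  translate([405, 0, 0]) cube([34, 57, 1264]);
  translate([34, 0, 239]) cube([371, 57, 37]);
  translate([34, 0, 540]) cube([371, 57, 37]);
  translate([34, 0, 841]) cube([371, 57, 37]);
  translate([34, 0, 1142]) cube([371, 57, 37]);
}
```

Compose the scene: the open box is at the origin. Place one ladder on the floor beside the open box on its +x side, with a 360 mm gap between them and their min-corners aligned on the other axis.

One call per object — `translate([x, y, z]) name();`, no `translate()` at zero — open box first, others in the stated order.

open_box();
translate([520, 0, 0]) ladder();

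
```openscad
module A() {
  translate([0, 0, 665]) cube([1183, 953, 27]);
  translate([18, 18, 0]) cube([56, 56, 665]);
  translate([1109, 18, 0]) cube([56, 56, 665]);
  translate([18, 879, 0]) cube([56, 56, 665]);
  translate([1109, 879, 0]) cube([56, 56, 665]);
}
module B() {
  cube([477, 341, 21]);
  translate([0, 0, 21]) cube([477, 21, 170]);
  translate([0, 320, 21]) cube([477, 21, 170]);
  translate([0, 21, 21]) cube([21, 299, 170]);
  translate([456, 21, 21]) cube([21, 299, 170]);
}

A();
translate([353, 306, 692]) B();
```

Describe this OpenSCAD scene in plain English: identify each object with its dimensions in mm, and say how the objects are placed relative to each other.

A is a rectangular dining table. The top is 1183×953×27 mm with its upper surface at z = 692 mm. It stands on four 56×56 mm square legs, each inset 18 mm from the nearest pair of top edges, running from the floor to the underside of the top.

B is an open-topped rectangular box: outside dimensions 477×341×191 mm, with a uniform wall and base thickness of 21 mm. The base is a full 477×341 slab on the floor; four walls sit on top of the base. The front and back walls (the −y and +y sides) span the full width; the two side walls fit between them.

The open box is on top of the table, centred.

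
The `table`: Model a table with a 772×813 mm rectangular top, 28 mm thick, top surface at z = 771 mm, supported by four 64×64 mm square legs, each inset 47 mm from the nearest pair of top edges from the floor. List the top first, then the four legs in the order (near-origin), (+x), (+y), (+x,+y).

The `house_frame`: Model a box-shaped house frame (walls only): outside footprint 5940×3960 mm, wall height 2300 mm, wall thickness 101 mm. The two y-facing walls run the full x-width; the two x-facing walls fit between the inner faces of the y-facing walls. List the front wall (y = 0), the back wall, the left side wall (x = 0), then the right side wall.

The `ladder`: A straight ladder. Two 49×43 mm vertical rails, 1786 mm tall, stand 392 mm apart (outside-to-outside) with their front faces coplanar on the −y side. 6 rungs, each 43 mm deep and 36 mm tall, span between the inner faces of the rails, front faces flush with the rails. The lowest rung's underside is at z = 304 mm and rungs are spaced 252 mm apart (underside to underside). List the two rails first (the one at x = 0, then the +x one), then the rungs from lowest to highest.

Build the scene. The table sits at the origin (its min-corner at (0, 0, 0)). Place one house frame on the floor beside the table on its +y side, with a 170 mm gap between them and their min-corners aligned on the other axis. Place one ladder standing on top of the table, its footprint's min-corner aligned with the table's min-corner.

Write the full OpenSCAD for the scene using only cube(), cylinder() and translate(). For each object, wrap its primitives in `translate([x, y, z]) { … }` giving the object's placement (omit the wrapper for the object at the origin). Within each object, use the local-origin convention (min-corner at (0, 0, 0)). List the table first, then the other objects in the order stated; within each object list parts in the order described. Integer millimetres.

translate([0, 0, 743]) cube([772, 813, 28]);
translate([47, 47, 0]) cube([64, 64, 743]);
translate([661, 47, 0]) cube([64, 64, 743]);
translate([47, 702, 0]) cube([64, 64, 743]);
translate([661, 702, 0]) cube([64, 64, 743]);
translate([0, 983, 0]) {
  cube([5940, 101, 2300]);
  translate([0, 3859, 0]) cube([5940, 101, 2300]);
  translate([0, 101, 0]) cube([101, 3758, 2300]);
  translate([5839, 101, 0]) cube([101, 3758, 2300]);
}
translate([0, 0, 771]) {
  cube([49, 43, 1786]);
  translate([343, 0, 0]) cube([49, 43, 1786]);
  translate([49, 0, 304]) cube([294, 43, 36]);
  translate([49, 0, 556]) cube([294, 43, 36]);
  translate([49, 0, 808]) cube([294, 43, 36]);
  translate([49, 0, 1060]) cube([294, 43, 36]);
  translate([49, 0, 1312]) cube([294, 43, 36]);
  translate([49, 0, 1564]) cube([294, 43, 36]);
}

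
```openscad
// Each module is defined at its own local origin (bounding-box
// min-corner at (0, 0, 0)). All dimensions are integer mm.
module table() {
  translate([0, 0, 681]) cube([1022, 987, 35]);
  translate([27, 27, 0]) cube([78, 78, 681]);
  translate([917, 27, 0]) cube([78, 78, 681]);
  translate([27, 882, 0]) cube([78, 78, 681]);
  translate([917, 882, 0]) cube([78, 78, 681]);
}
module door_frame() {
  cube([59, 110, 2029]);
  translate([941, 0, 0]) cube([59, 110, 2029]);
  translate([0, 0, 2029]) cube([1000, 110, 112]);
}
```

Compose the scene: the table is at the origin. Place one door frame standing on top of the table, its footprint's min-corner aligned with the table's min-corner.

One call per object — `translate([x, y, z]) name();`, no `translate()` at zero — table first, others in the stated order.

table();
translate([0, 0, 716]) door_frame();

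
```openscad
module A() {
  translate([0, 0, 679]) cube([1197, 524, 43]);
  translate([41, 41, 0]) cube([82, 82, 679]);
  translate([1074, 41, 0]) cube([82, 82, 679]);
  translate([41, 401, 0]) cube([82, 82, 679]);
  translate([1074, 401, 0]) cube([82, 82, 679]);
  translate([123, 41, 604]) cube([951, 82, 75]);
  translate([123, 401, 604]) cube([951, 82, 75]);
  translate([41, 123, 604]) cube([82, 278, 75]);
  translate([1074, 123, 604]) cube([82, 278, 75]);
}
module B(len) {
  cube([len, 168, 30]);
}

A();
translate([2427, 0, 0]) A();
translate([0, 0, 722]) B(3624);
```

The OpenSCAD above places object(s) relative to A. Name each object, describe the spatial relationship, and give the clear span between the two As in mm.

Second table starts at x = 2427; first ends at x = 1197; clear span = 2427 − 1197 = 1230 mm.

A is a table. B is a beam. A beam spans the tops of two tables. The clear span between the two tables is 1230 mm.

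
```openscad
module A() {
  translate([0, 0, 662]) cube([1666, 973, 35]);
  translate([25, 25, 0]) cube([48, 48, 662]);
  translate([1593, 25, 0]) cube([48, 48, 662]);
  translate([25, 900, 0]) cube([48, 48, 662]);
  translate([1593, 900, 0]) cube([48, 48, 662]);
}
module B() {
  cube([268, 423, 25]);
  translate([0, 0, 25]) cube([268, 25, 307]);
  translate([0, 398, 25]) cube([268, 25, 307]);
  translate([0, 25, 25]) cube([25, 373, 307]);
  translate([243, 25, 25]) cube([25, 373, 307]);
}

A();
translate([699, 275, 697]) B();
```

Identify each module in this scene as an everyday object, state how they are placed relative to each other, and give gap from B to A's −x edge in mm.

A is a table. B is an open box. The open box is on top of the table, centred. The gap from the open box to the table's −x edge is 699 mm.

The open box's min-x is at 699; the table's min-x is 0; gap = 699 mm.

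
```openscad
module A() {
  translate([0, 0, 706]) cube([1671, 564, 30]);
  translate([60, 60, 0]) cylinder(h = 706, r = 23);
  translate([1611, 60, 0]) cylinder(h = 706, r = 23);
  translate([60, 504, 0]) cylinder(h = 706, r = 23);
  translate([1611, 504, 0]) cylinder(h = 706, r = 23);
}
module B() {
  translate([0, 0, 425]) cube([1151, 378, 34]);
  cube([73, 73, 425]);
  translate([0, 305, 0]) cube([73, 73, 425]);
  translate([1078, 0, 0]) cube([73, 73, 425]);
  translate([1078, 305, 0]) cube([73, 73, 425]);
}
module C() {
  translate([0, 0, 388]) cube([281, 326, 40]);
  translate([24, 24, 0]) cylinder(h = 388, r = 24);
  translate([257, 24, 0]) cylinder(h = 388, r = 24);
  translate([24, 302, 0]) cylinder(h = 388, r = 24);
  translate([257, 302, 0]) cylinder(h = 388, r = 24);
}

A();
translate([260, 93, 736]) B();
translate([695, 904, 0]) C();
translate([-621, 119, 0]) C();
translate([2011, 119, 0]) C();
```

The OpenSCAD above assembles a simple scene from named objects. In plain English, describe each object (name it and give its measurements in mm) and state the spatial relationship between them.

A is a table with a 1671×564 mm rectangular top, 30 mm thick, top surface at z = 736 mm, supported by four round legs of 46 mm diameter, each leg's bounding box inset 37 mm from the nearest pair of top edges, running from the floor.

B is a long wooden bench with a 1151 mm (x) × 378 mm (y) seat, 34 mm thick, its top surface 459 mm above the floor. Four 73 mm square legs at the seat corners, flush with the edges, run from z = 0 to the seat underside.

C is a four-legged stool. The seat is 281×326 mm, 40 mm thick, top at z = 428 mm. It stands on four round legs, each 48 mm in diameter, from z = 0 to the seat underside, each leg's axis is inset half a diameter from the nearest pair of seat edges (so the leg's bounding box is flush with the corner).

The bench is on top of the table, centred. Three stools sit around the table at the +y, −x, +x sides.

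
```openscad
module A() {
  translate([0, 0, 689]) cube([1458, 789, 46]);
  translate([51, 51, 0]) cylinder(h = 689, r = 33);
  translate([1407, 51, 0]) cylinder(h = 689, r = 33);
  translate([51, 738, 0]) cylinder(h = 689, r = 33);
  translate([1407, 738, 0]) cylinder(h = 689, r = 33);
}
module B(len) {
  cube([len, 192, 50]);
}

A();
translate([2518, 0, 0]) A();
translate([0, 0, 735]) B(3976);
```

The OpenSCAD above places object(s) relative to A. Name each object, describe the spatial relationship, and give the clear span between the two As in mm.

A is a table. B is a beam. A beam spans the tops of two tables. The clear span between the two tables is 1060 mm.

Second table starts at x = 2518; first ends at x = 1458; clear span = 2518 − 1458 = 1060 mm.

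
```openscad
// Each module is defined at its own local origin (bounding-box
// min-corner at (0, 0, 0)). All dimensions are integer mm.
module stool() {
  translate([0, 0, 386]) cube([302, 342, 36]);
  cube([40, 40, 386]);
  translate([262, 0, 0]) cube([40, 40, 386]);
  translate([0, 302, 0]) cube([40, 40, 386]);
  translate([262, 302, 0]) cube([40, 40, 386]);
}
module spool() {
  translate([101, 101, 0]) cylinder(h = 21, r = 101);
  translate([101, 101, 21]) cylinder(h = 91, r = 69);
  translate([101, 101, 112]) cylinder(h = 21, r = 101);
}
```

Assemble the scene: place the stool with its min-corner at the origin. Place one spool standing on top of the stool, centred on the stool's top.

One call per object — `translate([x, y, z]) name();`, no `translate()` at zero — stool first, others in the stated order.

stool();
translate([50, 70, 422]) spool();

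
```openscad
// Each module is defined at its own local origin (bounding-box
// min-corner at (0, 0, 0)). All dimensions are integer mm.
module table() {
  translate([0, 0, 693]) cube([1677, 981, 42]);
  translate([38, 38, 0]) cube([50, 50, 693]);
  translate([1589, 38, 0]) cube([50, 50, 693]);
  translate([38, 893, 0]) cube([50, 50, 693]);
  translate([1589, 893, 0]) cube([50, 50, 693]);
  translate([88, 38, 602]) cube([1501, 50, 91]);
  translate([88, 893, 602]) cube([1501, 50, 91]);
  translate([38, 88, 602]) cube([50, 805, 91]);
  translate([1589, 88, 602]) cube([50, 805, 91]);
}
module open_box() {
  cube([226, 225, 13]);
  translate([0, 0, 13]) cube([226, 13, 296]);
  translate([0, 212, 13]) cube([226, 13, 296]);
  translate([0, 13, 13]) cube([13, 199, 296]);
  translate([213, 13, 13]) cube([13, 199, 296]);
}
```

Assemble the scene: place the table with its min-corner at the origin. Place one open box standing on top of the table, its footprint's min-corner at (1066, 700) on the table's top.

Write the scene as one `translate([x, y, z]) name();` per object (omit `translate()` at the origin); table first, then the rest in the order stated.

table();
translate([1066, 700, 735]) open_box();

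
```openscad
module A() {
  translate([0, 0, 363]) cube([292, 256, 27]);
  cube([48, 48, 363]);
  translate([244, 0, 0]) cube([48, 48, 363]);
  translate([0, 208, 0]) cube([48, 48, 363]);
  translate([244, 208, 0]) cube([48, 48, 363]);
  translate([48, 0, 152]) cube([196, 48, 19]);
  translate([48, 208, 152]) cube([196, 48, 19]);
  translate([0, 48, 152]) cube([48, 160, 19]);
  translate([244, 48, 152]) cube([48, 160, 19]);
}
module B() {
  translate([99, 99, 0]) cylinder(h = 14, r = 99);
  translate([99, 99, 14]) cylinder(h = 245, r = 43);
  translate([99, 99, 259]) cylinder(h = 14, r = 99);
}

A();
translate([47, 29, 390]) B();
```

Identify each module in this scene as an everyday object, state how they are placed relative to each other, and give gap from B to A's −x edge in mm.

A is a stool. B is a spool. The spool is on top of the stool, centred. The gap from the spool to the stool's −x edge is 47 mm.

The spool's min-x is at 47; the stool's min-x is 0; gap = 47 mm.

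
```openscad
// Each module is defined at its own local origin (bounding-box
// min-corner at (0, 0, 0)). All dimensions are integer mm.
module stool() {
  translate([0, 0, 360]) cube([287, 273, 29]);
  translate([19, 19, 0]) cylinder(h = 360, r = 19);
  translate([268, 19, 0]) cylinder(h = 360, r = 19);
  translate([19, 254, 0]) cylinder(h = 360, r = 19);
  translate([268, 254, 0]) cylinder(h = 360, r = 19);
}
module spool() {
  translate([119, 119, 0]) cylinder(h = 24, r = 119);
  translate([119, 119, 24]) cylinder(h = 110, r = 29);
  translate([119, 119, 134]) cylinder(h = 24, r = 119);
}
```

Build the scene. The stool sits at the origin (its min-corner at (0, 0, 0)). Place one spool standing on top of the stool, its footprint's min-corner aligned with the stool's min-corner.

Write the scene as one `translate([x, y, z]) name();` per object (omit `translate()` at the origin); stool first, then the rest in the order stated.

stool();
translate([0, 0, 389]) spool();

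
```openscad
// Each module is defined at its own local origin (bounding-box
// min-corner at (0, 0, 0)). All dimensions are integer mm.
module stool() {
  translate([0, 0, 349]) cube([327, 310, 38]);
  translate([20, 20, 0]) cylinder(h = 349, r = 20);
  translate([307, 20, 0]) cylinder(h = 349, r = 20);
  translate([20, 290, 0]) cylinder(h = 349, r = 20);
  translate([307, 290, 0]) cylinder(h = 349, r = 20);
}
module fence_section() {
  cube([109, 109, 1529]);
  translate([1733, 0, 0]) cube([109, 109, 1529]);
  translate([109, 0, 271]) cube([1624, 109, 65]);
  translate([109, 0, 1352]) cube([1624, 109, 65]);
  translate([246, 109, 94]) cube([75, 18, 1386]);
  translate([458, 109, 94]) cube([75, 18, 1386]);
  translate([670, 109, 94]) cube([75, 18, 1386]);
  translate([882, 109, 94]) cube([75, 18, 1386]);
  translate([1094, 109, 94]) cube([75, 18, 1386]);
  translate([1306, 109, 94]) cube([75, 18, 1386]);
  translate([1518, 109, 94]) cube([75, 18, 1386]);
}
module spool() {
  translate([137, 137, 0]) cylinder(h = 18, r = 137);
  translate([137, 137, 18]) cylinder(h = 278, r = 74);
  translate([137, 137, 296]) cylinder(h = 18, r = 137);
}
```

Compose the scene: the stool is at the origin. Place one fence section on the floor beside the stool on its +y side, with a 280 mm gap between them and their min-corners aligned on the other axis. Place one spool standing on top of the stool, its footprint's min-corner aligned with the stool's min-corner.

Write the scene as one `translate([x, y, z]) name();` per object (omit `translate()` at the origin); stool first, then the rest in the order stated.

stool();
translate([0, 590, 0]) fence_section();
translate([0, 0, 387]) spool();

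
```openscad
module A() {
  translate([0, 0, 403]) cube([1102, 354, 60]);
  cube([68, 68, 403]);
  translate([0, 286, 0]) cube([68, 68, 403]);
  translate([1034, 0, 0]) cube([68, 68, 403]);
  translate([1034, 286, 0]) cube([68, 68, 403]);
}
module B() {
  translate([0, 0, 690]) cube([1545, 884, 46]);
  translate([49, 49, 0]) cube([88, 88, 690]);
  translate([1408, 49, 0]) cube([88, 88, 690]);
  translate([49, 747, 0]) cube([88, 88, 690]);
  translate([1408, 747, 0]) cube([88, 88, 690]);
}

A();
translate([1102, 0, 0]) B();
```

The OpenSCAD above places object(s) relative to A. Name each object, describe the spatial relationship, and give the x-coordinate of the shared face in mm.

A is a bench. B is a table. The table is against the bench's +x side, with their −y faces flush. The x-coordinate of the shared face is 1102 mm.

The bench's +x face and the table's −x face are both at x = 1102 mm.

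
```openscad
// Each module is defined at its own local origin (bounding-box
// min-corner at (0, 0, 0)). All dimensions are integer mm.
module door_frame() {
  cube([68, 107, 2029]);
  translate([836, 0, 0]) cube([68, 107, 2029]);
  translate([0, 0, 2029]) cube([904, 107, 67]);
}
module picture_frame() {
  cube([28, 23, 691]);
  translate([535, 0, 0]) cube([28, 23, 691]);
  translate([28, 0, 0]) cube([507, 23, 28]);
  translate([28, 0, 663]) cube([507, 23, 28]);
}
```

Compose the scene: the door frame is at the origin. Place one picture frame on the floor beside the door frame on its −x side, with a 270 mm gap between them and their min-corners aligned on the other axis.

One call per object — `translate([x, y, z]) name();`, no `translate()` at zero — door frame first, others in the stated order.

door_frame();
translate([-833, 0, 0]) picture_frame();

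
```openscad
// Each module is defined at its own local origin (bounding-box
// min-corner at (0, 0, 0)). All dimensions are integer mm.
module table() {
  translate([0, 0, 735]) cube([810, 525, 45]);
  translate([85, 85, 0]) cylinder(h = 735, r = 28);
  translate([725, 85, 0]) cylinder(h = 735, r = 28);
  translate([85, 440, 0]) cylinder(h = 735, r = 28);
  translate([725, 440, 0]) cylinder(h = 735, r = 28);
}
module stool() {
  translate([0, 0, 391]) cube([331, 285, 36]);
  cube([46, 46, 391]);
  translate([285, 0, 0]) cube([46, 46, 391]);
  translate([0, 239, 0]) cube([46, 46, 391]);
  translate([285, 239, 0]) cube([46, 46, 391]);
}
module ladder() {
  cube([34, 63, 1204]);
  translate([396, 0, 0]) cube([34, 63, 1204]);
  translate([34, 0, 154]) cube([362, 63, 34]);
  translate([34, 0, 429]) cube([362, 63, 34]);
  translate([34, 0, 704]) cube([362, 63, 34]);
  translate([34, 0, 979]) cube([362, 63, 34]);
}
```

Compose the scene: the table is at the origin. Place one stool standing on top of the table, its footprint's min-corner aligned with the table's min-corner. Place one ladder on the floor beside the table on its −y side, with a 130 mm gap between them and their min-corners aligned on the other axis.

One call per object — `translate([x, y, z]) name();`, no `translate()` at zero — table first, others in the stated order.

table();
translate([0, 0, 780]) stool();
translate([0, -193, 0]) ladder();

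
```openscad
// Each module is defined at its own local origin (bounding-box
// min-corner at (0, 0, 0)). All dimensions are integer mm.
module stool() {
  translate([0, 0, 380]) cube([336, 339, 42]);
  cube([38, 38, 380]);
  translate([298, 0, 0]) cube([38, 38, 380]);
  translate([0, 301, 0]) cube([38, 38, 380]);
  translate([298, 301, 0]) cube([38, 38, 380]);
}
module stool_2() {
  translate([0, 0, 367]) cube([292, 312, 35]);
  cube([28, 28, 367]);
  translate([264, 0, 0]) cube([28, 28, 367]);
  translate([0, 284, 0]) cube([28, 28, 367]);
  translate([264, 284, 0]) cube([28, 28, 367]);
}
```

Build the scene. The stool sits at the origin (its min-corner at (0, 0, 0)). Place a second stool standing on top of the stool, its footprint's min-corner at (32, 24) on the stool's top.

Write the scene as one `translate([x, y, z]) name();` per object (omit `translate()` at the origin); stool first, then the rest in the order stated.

stool();
translate([32, 24, 422]) stool_2();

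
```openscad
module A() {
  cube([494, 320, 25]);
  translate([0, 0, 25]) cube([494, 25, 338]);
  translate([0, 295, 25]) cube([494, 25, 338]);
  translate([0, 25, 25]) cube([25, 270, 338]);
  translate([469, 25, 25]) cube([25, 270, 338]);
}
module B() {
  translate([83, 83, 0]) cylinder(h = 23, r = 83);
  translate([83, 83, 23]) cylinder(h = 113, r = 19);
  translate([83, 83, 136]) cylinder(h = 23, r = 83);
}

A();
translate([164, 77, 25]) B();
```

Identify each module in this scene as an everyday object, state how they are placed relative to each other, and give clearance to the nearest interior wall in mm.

A is an open box. B is a spool. The spool sits inside the open box, centred. The clearance to the nearest interior wall is 52 mm.

Clearances: x = 139, y = 52; minimum 52 mm.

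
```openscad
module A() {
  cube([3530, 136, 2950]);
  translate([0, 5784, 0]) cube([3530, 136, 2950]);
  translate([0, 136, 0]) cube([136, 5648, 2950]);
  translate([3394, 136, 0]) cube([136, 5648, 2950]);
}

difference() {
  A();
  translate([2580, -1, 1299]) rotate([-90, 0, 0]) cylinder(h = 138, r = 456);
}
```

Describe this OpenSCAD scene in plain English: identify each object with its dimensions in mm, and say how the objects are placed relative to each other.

A is the wall frame of a small rectangular building: four walls, each 2950 mm tall and 136 mm thick, enclosing a footprint 3530 mm (x) by 5920 mm (y) outside-to-outside, with no floor or roof. The front and back walls (the −y and +y sides) span the full width; the two side walls fit between them.

The house frame has a circular hole of radius 456 mm through its front wall, centred at (x = 2580, z = 1299).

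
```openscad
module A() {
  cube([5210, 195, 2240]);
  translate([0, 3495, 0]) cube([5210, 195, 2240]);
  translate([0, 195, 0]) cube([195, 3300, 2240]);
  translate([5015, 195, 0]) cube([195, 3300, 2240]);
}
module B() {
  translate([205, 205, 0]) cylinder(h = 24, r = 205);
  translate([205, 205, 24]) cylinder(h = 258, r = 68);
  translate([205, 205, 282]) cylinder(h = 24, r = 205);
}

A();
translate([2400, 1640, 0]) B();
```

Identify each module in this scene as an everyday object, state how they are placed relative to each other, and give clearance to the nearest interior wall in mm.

Clearances: x = 2205, y = 1445; minimum 1445 mm.

A is a house frame. B is a spool. The spool sits inside the house frame, centred. The clearance to the nearest interior wall is 1445 mm.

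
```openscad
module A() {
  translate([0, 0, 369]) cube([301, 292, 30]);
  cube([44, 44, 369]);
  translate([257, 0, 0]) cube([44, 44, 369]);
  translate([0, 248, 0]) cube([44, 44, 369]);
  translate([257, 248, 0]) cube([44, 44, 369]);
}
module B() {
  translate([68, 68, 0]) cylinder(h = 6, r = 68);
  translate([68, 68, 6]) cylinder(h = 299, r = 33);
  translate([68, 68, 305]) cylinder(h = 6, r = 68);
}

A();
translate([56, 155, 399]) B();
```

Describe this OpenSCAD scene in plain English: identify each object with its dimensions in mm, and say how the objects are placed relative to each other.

A is a four-legged stool. The seat is 301×292 mm, 30 mm thick, top at z = 399 mm. It stands on four square legs, each 44×44 mm in cross-section, from z = 0 to the seat underside, each flush with a corner of the seat.

B is a spool: two coaxial disc flanges of radius 68 mm and thickness 6 mm, joined by a core cylinder of radius 33 mm and height 299 mm. The lower flange rests on z = 0 and the three cylinders share a vertical axis.

The spool is on top of the stool.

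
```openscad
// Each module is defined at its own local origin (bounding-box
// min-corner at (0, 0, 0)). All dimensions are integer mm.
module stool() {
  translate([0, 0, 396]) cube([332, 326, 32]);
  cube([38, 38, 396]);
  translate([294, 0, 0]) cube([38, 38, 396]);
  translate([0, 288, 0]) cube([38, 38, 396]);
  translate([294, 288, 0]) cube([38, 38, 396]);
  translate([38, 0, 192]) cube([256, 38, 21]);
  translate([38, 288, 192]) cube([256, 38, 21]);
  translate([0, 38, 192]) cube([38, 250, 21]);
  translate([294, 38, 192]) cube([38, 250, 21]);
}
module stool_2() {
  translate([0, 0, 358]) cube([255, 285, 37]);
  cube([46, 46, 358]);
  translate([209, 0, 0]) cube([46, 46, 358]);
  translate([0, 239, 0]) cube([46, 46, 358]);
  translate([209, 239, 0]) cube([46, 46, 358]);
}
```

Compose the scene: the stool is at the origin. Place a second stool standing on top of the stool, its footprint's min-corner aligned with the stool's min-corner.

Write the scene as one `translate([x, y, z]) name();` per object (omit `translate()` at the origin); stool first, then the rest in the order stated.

stool();
translate([0, 0, 428]) stool_2();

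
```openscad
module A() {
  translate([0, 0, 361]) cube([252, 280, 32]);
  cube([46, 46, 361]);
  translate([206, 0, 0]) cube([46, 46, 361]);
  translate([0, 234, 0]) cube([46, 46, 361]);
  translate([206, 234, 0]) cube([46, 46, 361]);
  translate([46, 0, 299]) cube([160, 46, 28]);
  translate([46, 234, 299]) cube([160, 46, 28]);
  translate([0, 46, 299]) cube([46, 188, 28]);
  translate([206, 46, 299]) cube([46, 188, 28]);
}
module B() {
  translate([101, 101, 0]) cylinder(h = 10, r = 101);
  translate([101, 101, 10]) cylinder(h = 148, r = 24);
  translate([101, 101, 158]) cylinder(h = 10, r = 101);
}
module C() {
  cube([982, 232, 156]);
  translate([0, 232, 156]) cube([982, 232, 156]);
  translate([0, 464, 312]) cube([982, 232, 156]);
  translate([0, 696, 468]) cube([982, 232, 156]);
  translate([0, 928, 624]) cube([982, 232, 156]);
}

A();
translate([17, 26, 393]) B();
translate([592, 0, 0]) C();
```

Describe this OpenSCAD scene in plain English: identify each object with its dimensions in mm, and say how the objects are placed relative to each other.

A is a simple wooden stool: a rectangular seat 252 mm (x) by 280 mm (y), 32 mm thick, top face at z = 393 mm, on four square legs, each 46×46 mm in cross-section. The legs rest on z = 0, each flush with a corner of the seat. Four stretchers, 46 mm wide and 28 mm tall, connect adjacent legs with their undersides at z = 299 mm, each running between the inner faces of the legs it joins and aligned with the legs' outer faces on the other axis.

B is a spool: two coaxial disc flanges of radius 101 mm and thickness 10 mm, joined by a core cylinder of radius 24 mm and height 148 mm. The lower flange rests on z = 0 and the three cylinders share a vertical axis.

C is a straight staircase of 5 solid steps. Each step is 982 mm wide (x), 232 mm deep (y, the going) and 156 mm tall (the rise). The first step rests on the floor; each subsequent step sits one going further in +y and one rise higher in +z, directly behind and above the previous step with no overlap.

The spool is on top of the stool. The staircase is on the floor beside the stool on its +x side.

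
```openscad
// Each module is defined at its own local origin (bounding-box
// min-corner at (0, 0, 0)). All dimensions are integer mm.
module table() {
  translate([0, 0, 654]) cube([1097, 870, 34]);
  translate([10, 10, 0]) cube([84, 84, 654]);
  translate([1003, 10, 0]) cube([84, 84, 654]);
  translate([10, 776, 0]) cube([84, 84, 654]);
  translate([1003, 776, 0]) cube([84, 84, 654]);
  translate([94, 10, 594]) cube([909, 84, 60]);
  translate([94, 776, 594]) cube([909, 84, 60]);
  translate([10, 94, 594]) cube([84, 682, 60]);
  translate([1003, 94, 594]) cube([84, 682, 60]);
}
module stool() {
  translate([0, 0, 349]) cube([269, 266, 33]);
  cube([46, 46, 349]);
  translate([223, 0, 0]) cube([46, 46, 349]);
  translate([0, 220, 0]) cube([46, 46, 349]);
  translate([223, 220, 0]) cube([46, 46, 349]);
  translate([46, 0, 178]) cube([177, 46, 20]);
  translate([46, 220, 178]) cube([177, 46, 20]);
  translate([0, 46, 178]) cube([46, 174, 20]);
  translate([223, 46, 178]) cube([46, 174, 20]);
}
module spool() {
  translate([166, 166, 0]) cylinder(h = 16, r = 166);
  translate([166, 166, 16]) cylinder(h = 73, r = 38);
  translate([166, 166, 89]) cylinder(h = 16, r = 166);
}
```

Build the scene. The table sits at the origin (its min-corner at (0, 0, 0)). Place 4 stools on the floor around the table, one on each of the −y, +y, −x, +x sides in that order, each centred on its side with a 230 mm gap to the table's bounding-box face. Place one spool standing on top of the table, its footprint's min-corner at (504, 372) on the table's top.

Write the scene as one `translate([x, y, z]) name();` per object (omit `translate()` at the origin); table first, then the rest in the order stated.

table();
translate([414, -496, 0]) stool();
translate([414, 1100, 0]) stool();
translate([-499, 302, 0]) stool();
translate([1327, 302, 0]) stool();
translate([504, 372, 688]) spool();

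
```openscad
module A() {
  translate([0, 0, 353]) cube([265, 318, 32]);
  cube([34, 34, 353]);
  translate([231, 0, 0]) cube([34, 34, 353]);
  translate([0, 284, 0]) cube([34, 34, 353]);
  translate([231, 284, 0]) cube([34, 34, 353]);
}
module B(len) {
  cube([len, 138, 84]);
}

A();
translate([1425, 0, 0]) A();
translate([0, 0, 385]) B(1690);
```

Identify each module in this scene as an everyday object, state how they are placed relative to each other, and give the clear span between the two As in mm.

A is a stool. B is a beam. A beam spans the tops of two stools. The clear span between the two stools is 1160 mm.

Second stool starts at x = 1425; first ends at x = 265; clear span = 1425 − 265 = 1160 mm.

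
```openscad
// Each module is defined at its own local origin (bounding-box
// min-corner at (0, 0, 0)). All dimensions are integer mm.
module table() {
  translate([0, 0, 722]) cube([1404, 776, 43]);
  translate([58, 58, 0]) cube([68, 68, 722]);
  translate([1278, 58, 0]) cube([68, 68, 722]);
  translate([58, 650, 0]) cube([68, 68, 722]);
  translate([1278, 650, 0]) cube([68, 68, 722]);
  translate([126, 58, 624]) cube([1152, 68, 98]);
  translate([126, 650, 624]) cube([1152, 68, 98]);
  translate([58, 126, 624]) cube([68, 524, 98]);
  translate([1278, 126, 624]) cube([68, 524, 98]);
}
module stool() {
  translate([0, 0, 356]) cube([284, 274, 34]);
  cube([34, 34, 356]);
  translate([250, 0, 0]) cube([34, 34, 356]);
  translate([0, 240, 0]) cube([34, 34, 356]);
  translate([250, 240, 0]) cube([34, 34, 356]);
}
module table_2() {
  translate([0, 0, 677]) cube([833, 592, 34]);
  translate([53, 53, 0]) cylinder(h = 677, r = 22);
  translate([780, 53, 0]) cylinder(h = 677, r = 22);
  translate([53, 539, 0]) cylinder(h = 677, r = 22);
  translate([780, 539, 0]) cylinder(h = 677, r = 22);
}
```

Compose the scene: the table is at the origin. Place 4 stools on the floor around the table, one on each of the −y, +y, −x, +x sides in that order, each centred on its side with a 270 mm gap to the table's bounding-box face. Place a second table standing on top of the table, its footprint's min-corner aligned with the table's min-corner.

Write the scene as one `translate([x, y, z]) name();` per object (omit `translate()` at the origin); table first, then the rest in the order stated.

table();
translate([560, -544, 0]) stool();
translate([560, 1046, 0]) stool();
translate([-554, 251, 0]) stool();
translate([1674, 251, 0]) stool();
translate([0, 0, 765]) table_2();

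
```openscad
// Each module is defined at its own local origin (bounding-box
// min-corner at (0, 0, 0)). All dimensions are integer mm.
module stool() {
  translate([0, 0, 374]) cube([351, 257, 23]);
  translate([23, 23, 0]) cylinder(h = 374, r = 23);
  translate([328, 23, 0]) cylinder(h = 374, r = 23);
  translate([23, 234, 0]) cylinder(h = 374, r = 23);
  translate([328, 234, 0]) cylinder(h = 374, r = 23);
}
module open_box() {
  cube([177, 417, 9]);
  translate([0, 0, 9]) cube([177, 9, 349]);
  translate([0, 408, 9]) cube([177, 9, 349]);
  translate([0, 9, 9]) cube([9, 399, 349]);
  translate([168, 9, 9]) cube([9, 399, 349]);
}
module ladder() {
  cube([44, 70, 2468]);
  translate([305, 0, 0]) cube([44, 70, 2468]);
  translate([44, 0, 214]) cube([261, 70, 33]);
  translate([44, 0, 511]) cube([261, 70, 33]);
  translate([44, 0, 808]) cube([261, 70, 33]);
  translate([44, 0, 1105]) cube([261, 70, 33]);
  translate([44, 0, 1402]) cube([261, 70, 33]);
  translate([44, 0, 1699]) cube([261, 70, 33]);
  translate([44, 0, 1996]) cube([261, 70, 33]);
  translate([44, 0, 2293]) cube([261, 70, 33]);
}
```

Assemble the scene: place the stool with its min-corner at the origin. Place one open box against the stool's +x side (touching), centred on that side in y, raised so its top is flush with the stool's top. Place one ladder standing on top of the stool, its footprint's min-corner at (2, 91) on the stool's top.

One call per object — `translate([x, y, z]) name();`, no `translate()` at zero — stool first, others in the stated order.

stool();
translate([351, -80, 39]) open_box();
translate([2, 91, 397]) ladder();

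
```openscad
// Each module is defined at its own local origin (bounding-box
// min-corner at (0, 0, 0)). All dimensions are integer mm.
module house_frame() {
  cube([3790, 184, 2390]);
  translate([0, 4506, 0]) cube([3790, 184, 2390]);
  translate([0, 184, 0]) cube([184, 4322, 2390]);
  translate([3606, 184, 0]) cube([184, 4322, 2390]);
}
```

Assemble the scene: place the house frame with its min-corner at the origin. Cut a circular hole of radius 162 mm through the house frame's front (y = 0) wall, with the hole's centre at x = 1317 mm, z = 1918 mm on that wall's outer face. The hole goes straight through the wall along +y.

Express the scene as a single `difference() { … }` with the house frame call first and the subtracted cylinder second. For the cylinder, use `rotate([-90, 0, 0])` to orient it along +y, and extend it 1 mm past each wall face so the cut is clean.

difference() {
  house_frame();
  translate([1317, -1, 1918]) rotate([-90, 0, 0]) cylinder(h = 186, r = 162);
}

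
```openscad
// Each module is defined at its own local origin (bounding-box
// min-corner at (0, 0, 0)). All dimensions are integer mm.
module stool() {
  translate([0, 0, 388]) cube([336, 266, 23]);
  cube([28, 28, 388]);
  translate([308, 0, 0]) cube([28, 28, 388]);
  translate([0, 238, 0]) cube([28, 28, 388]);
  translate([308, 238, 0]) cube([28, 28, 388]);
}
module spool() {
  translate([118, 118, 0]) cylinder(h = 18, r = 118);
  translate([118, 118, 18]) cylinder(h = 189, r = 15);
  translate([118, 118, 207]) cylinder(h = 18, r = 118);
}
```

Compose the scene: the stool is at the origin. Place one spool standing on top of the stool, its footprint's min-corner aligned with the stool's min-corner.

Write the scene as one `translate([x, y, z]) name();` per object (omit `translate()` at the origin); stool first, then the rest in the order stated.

stool();
translate([0, 0, 411]) spool();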